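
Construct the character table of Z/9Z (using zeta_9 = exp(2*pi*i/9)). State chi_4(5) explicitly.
Character table of Z/9Z (irreps indexed chi_0,...,chi_8 with chi_k(m) = zeta_9^(k*m), zeta_9 = exp(2*pi*i/9)):
  irrep \ class  {0} (size 1)  {1} (size 1)    {2} (size 1)    {3} (size 1)    {4} (size 1)    {5} (size 1)    {6} (size 1)    {7} (size 1)    {8} (size 1)  
  chi_0          1             1               1               1               1               1               1               1               1             
  chi_1          1             exp(2*I*pi/9)   exp(4*I*pi/9)   exp(2*I*pi/3)   exp(8*I*pi/9)   exp(-8*I*pi/9)  exp(-2*I*pi/3)  exp(-4*I*pi/9)  exp(-2*I*pi/9)
  chi_2          1             exp(4*I*pi/9)   exp(8*I*pi/9)   exp(-2*I*pi/3)  exp(-2*I*pi/9)  exp(2*I*pi/9)   exp(2*I*pi/3)   exp(-8*I*pi/9)  exp(-4*I*pi/9)
  chi_3          1             exp(2*I*pi/3)   exp(-2*I*pi/3)  1               exp(2*I*pi/3)   exp(-2*I*pi/3)  1               exp(2*I*pi/3)   exp(-2*I*pi/3)
  chi_4          1             exp(8*I*pi/9)   exp(-2*I*pi/9)  exp(2*I*pi/3)   exp(-4*I*pi/9)  exp(4*I*pi/9)   exp(-2*I*pi/3)  exp(2*I*pi/9)   exp(-8*I*pi/9)
  chi_5          1             exp(-8*I*pi/9)  exp(2*I*pi/9)   exp(-2*I*pi/3)  exp(4*I*pi/9)   exp(-4*I*pi/9)  exp(2*I*pi/3)   exp(-2*I*pi/9)  exp(8*I*pi/9) 
  chi_6          1             exp(-2*I*pi/3)  exp(2*I*pi/3)   1               exp(-2*I*pi/3)  exp(2*I*pi/3)   1               exp(-2*I*pi/3)  exp(2*I*pi/3) 
  chi_7          1             exp(-4*I*pi/9)  exp(-8*I*pi/9)  exp(2*I*pi/3)   exp(2*I*pi/9)   exp(-2*I*pi/9)  exp(-2*I*pi/3)  exp(8*I*pi/9)   exp(4*I*pi/9) 
  chi_8          1             exp(-2*I*pi/9)  exp(-4*I*pi/9)  exp(-2*I*pi/3)  exp(-8*I*pi/9)  exp(8*I*pi/9)   exp(2*I*pi/3)   exp(4*I*pi/9)   exp(2*I*pi/9) 

Spot check: chi_4(5) = zeta_9^(4*5) = zeta_9^20 = exp(4*I*pi/9).

Justification: Z/9Z is abelian, so all 9 irreducible complex representations are 1-dimensional. They are given by chi_k(m) = zeta_9^(k*m) for k = 0,...,8. Row orthogonality: sum_m chi_k(m) conj(chi_l(m)) = 9 * [k = l].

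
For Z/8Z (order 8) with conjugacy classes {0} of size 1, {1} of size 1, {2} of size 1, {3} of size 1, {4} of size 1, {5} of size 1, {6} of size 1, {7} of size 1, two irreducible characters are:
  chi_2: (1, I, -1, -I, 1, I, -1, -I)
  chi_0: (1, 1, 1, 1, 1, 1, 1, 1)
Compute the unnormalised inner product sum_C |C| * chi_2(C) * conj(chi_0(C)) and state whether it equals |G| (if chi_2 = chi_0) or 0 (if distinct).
Sum = 0; so <chi_2, chi_0> = 0 (distinct irreducibles are orthogonal).

Justification: Compute term by term over conjugacy classes (|C| * chi_2(C) * conj(chi_0(C))):
  1*(1)*conj(1) + 1*(I)*conj(1) + 1*(-1)*conj(1) + 1*(-I)*conj(1) + 1*(1)*conj(1) + 1*(I)*conj(1) + 1*(-1)*conj(1) + 1*(-I)*conj(1)
  = (1) + (I) + (-1) + (-I) + (1) + (I) + (-1) + (-I)
  = 0.
(Exp terms are combined using exp(i*s)*conj(exp(i*t)) = exp(i*(s-t)), and sums of them are collapsed using the identity that for every m > 1 the m distinct m-th roots of unity sum to 0, e.g. 1 + exp(2*I*pi/3) + exp(-2*I*pi/3) = 0.)
Dividing by |G| = 8 gives 0/8 = 0, matching the row-orthogonality relation <chi_2, chi_0> = [chi_2 = chi_0].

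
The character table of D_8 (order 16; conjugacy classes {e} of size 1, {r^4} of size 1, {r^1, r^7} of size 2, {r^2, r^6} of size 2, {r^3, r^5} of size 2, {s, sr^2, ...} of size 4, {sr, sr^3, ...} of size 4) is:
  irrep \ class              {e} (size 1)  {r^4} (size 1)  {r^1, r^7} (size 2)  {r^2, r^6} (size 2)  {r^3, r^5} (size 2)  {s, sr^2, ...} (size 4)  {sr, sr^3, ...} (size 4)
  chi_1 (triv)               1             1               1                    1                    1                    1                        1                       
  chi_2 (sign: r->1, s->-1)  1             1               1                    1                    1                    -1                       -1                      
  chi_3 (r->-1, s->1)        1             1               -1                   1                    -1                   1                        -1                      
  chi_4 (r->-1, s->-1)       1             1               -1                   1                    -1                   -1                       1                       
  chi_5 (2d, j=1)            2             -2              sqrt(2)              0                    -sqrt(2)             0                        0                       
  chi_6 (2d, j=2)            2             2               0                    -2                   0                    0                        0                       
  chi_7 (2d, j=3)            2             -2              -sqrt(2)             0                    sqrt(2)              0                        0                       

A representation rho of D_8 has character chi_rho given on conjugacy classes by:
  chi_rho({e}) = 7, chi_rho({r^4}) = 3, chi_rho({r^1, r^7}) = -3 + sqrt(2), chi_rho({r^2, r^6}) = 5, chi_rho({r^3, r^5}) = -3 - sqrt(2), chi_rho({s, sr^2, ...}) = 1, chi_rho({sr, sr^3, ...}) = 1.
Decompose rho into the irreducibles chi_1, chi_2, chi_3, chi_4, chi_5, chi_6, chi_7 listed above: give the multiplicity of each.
Multiplicities: chi_1: 1, chi_2: 0, chi_3: 2, chi_4: 2, chi_5: 1, chi_6: 0, chi_7: 0.

Reasoning: Use <chi_rho, chi> = (1/|G|) sum_C |C| * chi_rho(C) * conj(chi(C)) with |G| = 16 for each irreducible chi in the table:
  <chi_rho, chi_1> = (1/16)[1*(7)*conj(1) + 1*(3)*conj(1) + 2*(-3 + sqrt(2))*conj(1) + 2*(5)*conj(1) + 2*(-3 - sqrt(2))*conj(1) + 4*(1)*conj(1) + 4*(1)*conj(1)]
      = (1/16)[(7) + (3) + (-6 + 2*sqrt(2)) + (10) + (-6 - 2*sqrt(2)) + (4) + (4)] = 16/16 = 1
  <chi_rho, chi_2> = (1/16)[1*(7)*conj(1) + 1*(3)*conj(1) + 2*(-3 + sqrt(2))*conj(1) + 2*(5)*conj(1) + 2*(-3 - sqrt(2))*conj(1) + 4*(1)*conj(-1) + 4*(1)*conj(-1)]
      = (1/16)[(7) + (3) + (-6 + 2*sqrt(2)) + (10) + (-6 - 2*sqrt(2)) + (-4) + (-4)] = 0/16 = 0
  <chi_rho, chi_3> = (1/16)[1*(7)*conj(1) + 1*(3)*conj(1) + 2*(-3 + sqrt(2))*conj(-1) + 2*(5)*conj(1) + 2*(-3 - sqrt(2))*conj(-1) + 4*(1)*conj(1) + 4*(1)*conj(-1)]
      = (1/16)[(7) + (3) + (6 - 2*sqrt(2)) + (10) + (2*sqrt(2) + 6) + (4) + (-4)] = 32/16 = 2
  <chi_rho, chi_4> = (1/16)[1*(7)*conj(1) + 1*(3)*conj(1) + 2*(-3 + sqrt(2))*conj(-1) + 2*(5)*conj(1) + 2*(-3 - sqrt(2))*conj(-1) + 4*(1)*conj(-1) + 4*(1)*conj(1)]
      = (1/16)[(7) + (3) + (6 - 2*sqrt(2)) + (10) + (2*sqrt(2) + 6) + (-4) + (4)] = 32/16 = 2
  <chi_rho, chi_5> = (1/16)[1*(7)*conj(2) + 1*(3)*conj(-2) + 2*(-3 + sqrt(2))*conj(sqrt(2)) + 2*(5)*conj(0) + 2*(-3 - sqrt(2))*conj(-sqrt(2)) + 4*(1)*conj(0) + 4*(1)*conj(0)]
      = (1/16)[(14) + (-6) + (4 - 6*sqrt(2)) + (0) + (4 + 6*sqrt(2)) + (0) + (0)] = 16/16 = 1
  <chi_rho, chi_6> = (1/16)[1*(7)*conj(2) + 1*(3)*conj(2) + 2*(-3 + sqrt(2))*conj(0) + 2*(5)*conj(-2) + 2*(-3 - sqrt(2))*conj(0) + 4*(1)*conj(0) + 4*(1)*conj(0)]
      = (1/16)[(14) + (6) + (0) + (-20) + (0) + (0) + (0)] = 0/16 = 0
  <chi_rho, chi_7> = (1/16)[1*(7)*conj(2) + 1*(3)*conj(-2) + 2*(-3 + sqrt(2))*conj(-sqrt(2)) + 2*(5)*conj(0) + 2*(-3 - sqrt(2))*conj(sqrt(2)) + 4*(1)*conj(0) + 4*(1)*conj(0)]
      = (1/16)[(14) + (-6) + (-4 + 6*sqrt(2)) + (0) + (-6*sqrt(2) - 4) + (0) + (0)] = 0/16 = 0
Dimension check: dim(rho) = sum (mult * dim) = 1*1 + 0*1 + 2*1 + 2*1 + 1*2 + 0*2 + 0*2 = 7 = chi_rho(e) = 7.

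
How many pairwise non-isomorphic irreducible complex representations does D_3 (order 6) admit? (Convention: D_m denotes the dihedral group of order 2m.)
3

Details: The number of irreducible complex representations of a finite group equals its number of conjugacy classes. D_3 has 3 conjugacy classes ((n+3)/2 for n odd), so D_3 (order 6) has exactly 3 irreducible complex representations.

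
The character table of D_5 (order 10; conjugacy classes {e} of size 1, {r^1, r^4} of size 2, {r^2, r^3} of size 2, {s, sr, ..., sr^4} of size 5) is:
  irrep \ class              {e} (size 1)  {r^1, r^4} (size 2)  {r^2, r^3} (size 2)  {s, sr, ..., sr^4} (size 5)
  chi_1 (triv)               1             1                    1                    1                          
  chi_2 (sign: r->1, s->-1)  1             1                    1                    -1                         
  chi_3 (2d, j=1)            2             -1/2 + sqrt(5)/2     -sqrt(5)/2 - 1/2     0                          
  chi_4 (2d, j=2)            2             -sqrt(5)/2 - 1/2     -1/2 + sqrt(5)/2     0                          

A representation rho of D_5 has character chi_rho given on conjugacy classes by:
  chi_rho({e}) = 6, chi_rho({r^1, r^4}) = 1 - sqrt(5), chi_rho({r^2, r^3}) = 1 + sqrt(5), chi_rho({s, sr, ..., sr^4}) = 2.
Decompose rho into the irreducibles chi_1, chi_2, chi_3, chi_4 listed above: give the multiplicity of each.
Multiplicities: chi_1: 2, chi_2: 0, chi_3: 0, chi_4: 2.

Working: Use <chi_rho, chi> = (1/|G|) sum_C |C| * chi_rho(C) * conj(chi(C)) with |G| = 10 for each irreducible chi in the table:
  <chi_rho, chi_1> = (1/10)[1*(6)*conj(1) + 2*(1 - sqrt(5))*conj(1) + 2*(1 + sqrt(5))*conj(1) + 5*(2)*conj(1)]
      = (1/10)[(6) + (2 - 2*sqrt(5)) + (2 + 2*sqrt(5)) + (10)] = 20/10 = 2
  <chi_rho, chi_2> = (1/10)[1*(6)*conj(1) + 2*(1 - sqrt(5))*conj(1) + 2*(1 + sqrt(5))*conj(1) + 5*(2)*conj(-1)]
      = (1/10)[(6) + (2 - 2*sqrt(5)) + (2 + 2*sqrt(5)) + (-10)] = 0/10 = 0
  <chi_rho, chi_3> = (1/10)[1*(6)*conj(2) + 2*(1 - sqrt(5))*conj(-1/2 + sqrt(5)/2) + 2*(1 + sqrt(5))*conj(-sqrt(5)/2 - 1/2) + 5*(2)*conj(0)]
      = (1/10)[(12) + (-6 + 2*sqrt(5)) + (-6 - 2*sqrt(5)) + (0)] = 0/10 = 0
  <chi_rho, chi_4> = (1/10)[1*(6)*conj(2) + 2*(1 - sqrt(5))*conj(-sqrt(5)/2 - 1/2) + 2*(1 + sqrt(5))*conj(-1/2 + sqrt(5)/2) + 5*(2)*conj(0)]
      = (1/10)[(12) + (4) + (4) + (0)] = 20/10 = 2
Dimension check: dim(rho) = sum (mult * dim) = 2*1 + 0*1 + 0*2 + 2*2 = 6 = chi_rho(e) = 6.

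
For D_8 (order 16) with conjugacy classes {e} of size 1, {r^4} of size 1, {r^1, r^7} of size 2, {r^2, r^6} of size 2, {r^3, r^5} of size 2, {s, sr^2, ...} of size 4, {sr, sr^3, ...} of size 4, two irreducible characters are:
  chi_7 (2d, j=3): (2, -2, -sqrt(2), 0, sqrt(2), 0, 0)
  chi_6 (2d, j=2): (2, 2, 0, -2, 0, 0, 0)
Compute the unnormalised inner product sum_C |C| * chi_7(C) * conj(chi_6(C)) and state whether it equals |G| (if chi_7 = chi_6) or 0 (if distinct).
Sum = 0; so <chi_7, chi_6> = 0 (distinct irreducibles are orthogonal).

Argument: Compute term by term over conjugacy classes (|C| * chi_7(C) * conj(chi_6(C))):
  1*(2)*conj(2) + 1*(-2)*conj(2) + 2*(-sqrt(2))*conj(0) + 2*(0)*conj(-2) + 2*(sqrt(2))*conj(0) + 4*(0)*conj(0) + 4*(0)*conj(0)
  = (4) + (-4) + (0) + (0) + (0) + (0) + (0)
  = 0.
Dividing by |G| = 16 gives 0/16 = 0, matching the row-orthogonality relation <chi_7, chi_6> = [chi_7 = chi_6].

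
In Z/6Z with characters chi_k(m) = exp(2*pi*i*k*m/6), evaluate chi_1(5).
chi_1(5) = zeta_6^5 = exp(-I*pi/3)

Working: chi_1(5) = zeta_6^(1*5) = zeta_6^5. Since zeta_6^6 = 1, this equals zeta_6^5 = exp(2*pi*i*5/6) = exp(-I*pi/3).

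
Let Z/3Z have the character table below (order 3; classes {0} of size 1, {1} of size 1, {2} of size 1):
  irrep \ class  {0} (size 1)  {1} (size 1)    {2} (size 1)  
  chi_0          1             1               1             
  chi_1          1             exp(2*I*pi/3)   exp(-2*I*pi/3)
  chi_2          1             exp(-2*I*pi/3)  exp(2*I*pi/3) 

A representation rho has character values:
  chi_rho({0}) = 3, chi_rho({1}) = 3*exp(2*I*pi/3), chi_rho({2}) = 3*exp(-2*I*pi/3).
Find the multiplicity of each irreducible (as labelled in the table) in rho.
Multiplicities: chi_0: 0, chi_1: 3, chi_2: 0.

Solution. Use <chi_rho, chi> = (1/|G|) sum_C |C| * chi_rho(C) * conj(chi(C)) with |G| = 3 for each irreducible chi in the table:
  <chi_rho, chi_0> = (1/3)[1*(3)*conj(1) + 1*(3*exp(2*I*pi/3))*conj(1) + 1*(3*exp(-2*I*pi/3))*conj(1)]
      = (1/3)[(3) + (3*exp(2*I*pi/3)) + (3*exp(-2*I*pi/3))] = 0/3 = 0
  <chi_rho, chi_1> = (1/3)[1*(3)*conj(1) + 1*(3*exp(2*I*pi/3))*conj(exp(2*I*pi/3)) + 1*(3*exp(-2*I*pi/3))*conj(exp(-2*I*pi/3))]
      = (1/3)[(3) + (3) + (3)] = 9/3 = 3
  <chi_rho, chi_2> = (1/3)[1*(3)*conj(1) + 1*(3*exp(2*I*pi/3))*conj(exp(-2*I*pi/3)) + 1*(3*exp(-2*I*pi/3))*conj(exp(2*I*pi/3))]
      = (1/3)[(3) + (3*exp(-2*I*pi/3)) + (3*exp(2*I*pi/3))] = 0/3 = 0
(Exp terms are combined using exp(i*s)*conj(exp(i*t)) = exp(i*(s-t)), and sums of them are collapsed using the identity that for every m > 1 the m distinct m-th roots of unity sum to 0, e.g. 1 + exp(2*I*pi/3) + exp(-2*I*pi/3) = 0.)
Dimension check: dim(rho) = sum (mult * dim) = 0*1 + 3*1 + 0*1 = 3 = chi_rho(e) = 3.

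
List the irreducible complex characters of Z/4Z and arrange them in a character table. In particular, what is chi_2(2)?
Character table of Z/4Z (irreps indexed chi_0,...,chi_3 with chi_k(m) = zeta_4^(k*m), zeta_4 = exp(2*pi*i/4)):
  irrep \ class  {0} (size 1)  {1} (size 1)  {2} (size 1)  {3} (size 1)
  chi_0          1             1             1             1           
  chi_1          1             I             -1            -I          
  chi_2          1             -1            1             -1          
  chi_3          1             -I            -1            I           

Spot check: chi_2(2) = zeta_4^(2*2) = zeta_4^4 = 1.

Reasoning: Z/4Z is abelian, so all 4 irreducible complex representations are 1-dimensional. They are given by chi_k(m) = zeta_4^(k*m) for k = 0,...,3. Row orthogonality: sum_m chi_k(m) conj(chi_l(m)) = 4 * [k = l].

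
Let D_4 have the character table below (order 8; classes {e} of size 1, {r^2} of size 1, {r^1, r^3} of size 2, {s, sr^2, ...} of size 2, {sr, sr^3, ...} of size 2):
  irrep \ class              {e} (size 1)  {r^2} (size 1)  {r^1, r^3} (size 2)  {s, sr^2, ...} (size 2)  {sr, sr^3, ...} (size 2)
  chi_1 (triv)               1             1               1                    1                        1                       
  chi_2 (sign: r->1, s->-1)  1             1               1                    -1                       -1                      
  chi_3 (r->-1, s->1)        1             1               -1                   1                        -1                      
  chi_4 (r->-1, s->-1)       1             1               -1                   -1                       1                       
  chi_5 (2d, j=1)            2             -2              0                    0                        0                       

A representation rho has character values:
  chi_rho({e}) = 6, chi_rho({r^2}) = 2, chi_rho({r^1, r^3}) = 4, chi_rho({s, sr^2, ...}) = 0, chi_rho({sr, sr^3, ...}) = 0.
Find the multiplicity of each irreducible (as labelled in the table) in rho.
Multiplicities: chi_1: 2, chi_2: 2, chi_3: 0, chi_4: 0, chi_5: 1.

Explanation: Use <chi_rho, chi> = (1/|G|) sum_C |C| * chi_rho(C) * conj(chi(C)) with |G| = 8 for each irreducible chi in the table:
  <chi_rho, chi_1> = (1/8)[1*(6)*conj(1) + 1*(2)*conj(1) + 2*(4)*conj(1) + 2*(0)*conj(1) + 2*(0)*conj(1)]
      = (1/8)[(6) + (2) + (8) + (0) + (0)] = 16/8 = 2
  <chi_rho, chi_2> = (1/8)[1*(6)*conj(1) + 1*(2)*conj(1) + 2*(4)*conj(1) + 2*(0)*conj(-1) + 2*(0)*conj(-1)]
      = (1/8)[(6) + (2) + (8) + (0) + (0)] = 16/8 = 2
  <chi_rho, chi_3> = (1/8)[1*(6)*conj(1) + 1*(2)*conj(1) + 2*(4)*conj(-1) + 2*(0)*conj(1) + 2*(0)*conj(-1)]
      = (1/8)[(6) + (2) + (-8) + (0) + (0)] = 0/8 = 0
  <chi_rho, chi_4> = (1/8)[1*(6)*conj(1) + 1*(2)*conj(1) + 2*(4)*conj(-1) + 2*(0)*conj(-1) + 2*(0)*conj(1)]
      = (1/8)[(6) + (2) + (-8) + (0) + (0)] = 0/8 = 0
  <chi_rho, chi_5> = (1/8)[1*(6)*conj(2) + 1*(2)*conj(-2) + 2*(4)*conj(0) + 2*(0)*conj(0) + 2*(0)*conj(0)]
      = (1/8)[(12) + (-4) + (0) + (0) + (0)] = 8/8 = 1
Dimension check: dim(rho) = sum (mult * dim) = 2*1 + 2*1 + 0*1 + 0*1 + 1*2 = 6 = chi_rho(e) = 6.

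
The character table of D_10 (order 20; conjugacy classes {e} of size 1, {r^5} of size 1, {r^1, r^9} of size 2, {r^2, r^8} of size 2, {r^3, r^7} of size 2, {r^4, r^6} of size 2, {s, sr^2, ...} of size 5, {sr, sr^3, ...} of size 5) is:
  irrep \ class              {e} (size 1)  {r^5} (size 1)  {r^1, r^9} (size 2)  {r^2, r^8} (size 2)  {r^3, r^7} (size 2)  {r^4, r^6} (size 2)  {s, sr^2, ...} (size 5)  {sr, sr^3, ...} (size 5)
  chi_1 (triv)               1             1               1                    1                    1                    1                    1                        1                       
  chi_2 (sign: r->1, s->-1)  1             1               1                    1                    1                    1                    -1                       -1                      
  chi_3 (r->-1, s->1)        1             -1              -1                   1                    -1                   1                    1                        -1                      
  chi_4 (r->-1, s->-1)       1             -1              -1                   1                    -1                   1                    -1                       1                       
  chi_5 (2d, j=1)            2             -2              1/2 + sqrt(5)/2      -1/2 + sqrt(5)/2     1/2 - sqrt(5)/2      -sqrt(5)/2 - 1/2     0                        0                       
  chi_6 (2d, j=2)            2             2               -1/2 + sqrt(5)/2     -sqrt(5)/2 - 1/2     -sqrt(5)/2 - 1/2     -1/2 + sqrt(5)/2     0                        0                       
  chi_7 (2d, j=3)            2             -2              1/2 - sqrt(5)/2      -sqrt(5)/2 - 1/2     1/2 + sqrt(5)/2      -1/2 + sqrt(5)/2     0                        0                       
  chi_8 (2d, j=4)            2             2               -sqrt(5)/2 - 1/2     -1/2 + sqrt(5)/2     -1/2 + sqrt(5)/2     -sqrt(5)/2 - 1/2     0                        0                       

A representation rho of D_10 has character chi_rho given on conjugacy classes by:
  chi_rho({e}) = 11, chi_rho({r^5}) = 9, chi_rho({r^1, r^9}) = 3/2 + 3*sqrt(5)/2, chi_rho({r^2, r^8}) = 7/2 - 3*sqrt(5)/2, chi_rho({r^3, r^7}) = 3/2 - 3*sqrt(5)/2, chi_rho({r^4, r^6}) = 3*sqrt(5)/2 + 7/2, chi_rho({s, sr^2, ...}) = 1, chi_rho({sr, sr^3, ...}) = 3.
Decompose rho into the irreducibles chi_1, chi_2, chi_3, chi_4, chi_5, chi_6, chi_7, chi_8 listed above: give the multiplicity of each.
Multiplicities: chi_1: 3, chi_2: 1, chi_3: 0, chi_4: 1, chi_5: 0, chi_6: 3, chi_7: 0, chi_8: 0.

Derivation: Use <chi_rho, chi> = (1/|G|) sum_C |C| * chi_rho(C) * conj(chi(C)) with |G| = 20 for each irreducible chi in the table:
  <chi_rho, chi_1> = (1/20)[1*(11)*conj(1) + 1*(9)*conj(1) + 2*(3/2 + 3*sqrt(5)/2)*conj(1) + 2*(7/2 - 3*sqrt(5)/2)*conj(1) + 2*(3/2 - 3*sqrt(5)/2)*conj(1) + 2*(3*sqrt(5)/2 + 7/2)*conj(1) + 5*(1)*conj(1) + 5*(3)*conj(1)]
      = (1/20)[(11) + (9) + (3 + 3*sqrt(5)) + (7 - 3*sqrt(5)) + (3 - 3*sqrt(5)) + (3*sqrt(5) + 7) + (5) + (15)] = 60/20 = 3
  <chi_rho, chi_2> = (1/20)[1*(11)*conj(1) + 1*(9)*conj(1) + 2*(3/2 + 3*sqrt(5)/2)*conj(1) + 2*(7/2 - 3*sqrt(5)/2)*conj(1) + 2*(3/2 - 3*sqrt(5)/2)*conj(1) + 2*(3*sqrt(5)/2 + 7/2)*conj(1) + 5*(1)*conj(-1) + 5*(3)*conj(-1)]
      = (1/20)[(11) + (9) + (3 + 3*sqrt(5)) + (7 - 3*sqrt(5)) + (3 - 3*sqrt(5)) + (3*sqrt(5) + 7) + (-5) + (-15)] = 20/20 = 1
  <chi_rho, chi_3> = (1/20)[1*(11)*conj(1) + 1*(9)*conj(-1) + 2*(3/2 + 3*sqrt(5)/2)*conj(-1) + 2*(7/2 - 3*sqrt(5)/2)*conj(1) + 2*(3/2 - 3*sqrt(5)/2)*conj(-1) + 2*(3*sqrt(5)/2 + 7/2)*conj(1) + 5*(1)*conj(1) + 5*(3)*conj(-1)]
      = (1/20)[(11) + (-9) + (-3*sqrt(5) - 3) + (7 - 3*sqrt(5)) + (-3 + 3*sqrt(5)) + (3*sqrt(5) + 7) + (5) + (-15)] = 0/20 = 0
  <chi_rho, chi_4> = (1/20)[1*(11)*conj(1) + 1*(9)*conj(-1) + 2*(3/2 + 3*sqrt(5)/2)*conj(-1) + 2*(7/2 - 3*sqrt(5)/2)*conj(1) + 2*(3/2 - 3*sqrt(5)/2)*conj(-1) + 2*(3*sqrt(5)/2 + 7/2)*conj(1) + 5*(1)*conj(-1) + 5*(3)*conj(1)]
      = (1/20)[(11) + (-9) + (-3*sqrt(5) - 3) + (7 - 3*sqrt(5)) + (-3 + 3*sqrt(5)) + (3*sqrt(5) + 7) + (-5) + (15)] = 20/20 = 1
  <chi_rho, chi_5> = (1/20)[1*(11)*conj(2) + 1*(9)*conj(-2) + 2*(3/2 + 3*sqrt(5)/2)*conj(1/2 + sqrt(5)/2) + 2*(7/2 - 3*sqrt(5)/2)*conj(-1/2 + sqrt(5)/2) + 2*(3/2 - 3*sqrt(5)/2)*conj(1/2 - sqrt(5)/2) + 2*(3*sqrt(5)/2 + 7/2)*conj(-sqrt(5)/2 - 1/2) + 5*(1)*conj(0) + 5*(3)*conj(0)]
      = (1/20)[(22) + (-18) + (3*sqrt(5) + 9) + (-11 + 5*sqrt(5)) + (9 - 3*sqrt(5)) + (-5*sqrt(5) - 11) + (0) + (0)] = 0/20 = 0
  <chi_rho, chi_6> = (1/20)[1*(11)*conj(2) + 1*(9)*conj(2) + 2*(3/2 + 3*sqrt(5)/2)*conj(-1/2 + sqrt(5)/2) + 2*(7/2 - 3*sqrt(5)/2)*conj(-sqrt(5)/2 - 1/2) + 2*(3/2 - 3*sqrt(5)/2)*conj(-sqrt(5)/2 - 1/2) + 2*(3*sqrt(5)/2 + 7/2)*conj(-1/2 + sqrt(5)/2) + 5*(1)*conj(0) + 5*(3)*conj(0)]
      = (1/20)[(22) + (18) + (6) + (4 - 2*sqrt(5)) + (6) + (4 + 2*sqrt(5)) + (0) + (0)] = 60/20 = 3
  <chi_rho, chi_7> = (1/20)[1*(11)*conj(2) + 1*(9)*conj(-2) + 2*(3/2 + 3*sqrt(5)/2)*conj(1/2 - sqrt(5)/2) + 2*(7/2 - 3*sqrt(5)/2)*conj(-sqrt(5)/2 - 1/2) + 2*(3/2 - 3*sqrt(5)/2)*conj(1/2 + sqrt(5)/2) + 2*(3*sqrt(5)/2 + 7/2)*conj(-1/2 + sqrt(5)/2) + 5*(1)*conj(0) + 5*(3)*conj(0)]
      = (1/20)[(22) + (-18) + (-6) + (4 - 2*sqrt(5)) + (-6) + (4 + 2*sqrt(5)) + (0) + (0)] = 0/20 = 0
  <chi_rho, chi_8> = (1/20)[1*(11)*conj(2) + 1*(9)*conj(2) + 2*(3/2 + 3*sqrt(5)/2)*conj(-sqrt(5)/2 - 1/2) + 2*(7/2 - 3*sqrt(5)/2)*conj(-1/2 + sqrt(5)/2) + 2*(3/2 - 3*sqrt(5)/2)*conj(-1/2 + sqrt(5)/2) + 2*(3*sqrt(5)/2 + 7/2)*conj(-sqrt(5)/2 - 1/2) + 5*(1)*conj(0) + 5*(3)*conj(0)]
      = (1/20)[(22) + (18) + (-9 - 3*sqrt(5)) + (-11 + 5*sqrt(5)) + (-9 + 3*sqrt(5)) + (-5*sqrt(5) - 11) + (0) + (0)] = 0/20 = 0
Dimension check: dim(rho) = sum (mult * dim) = 3*1 + 1*1 + 0*1 + 1*1 + 0*2 + 3*2 + 0*2 + 0*2 = 11 = chi_rho(e) = 11.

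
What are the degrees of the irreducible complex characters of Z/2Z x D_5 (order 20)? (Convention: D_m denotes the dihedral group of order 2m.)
Dimensions: 1, 1, 1, 1, 2, 2, 2, 2

Details: There are 8 irreducibles (= number of conjugacy classes). Their dimensions d_i satisfy sum d_i^2 = |G| = 20: 1 + 1 + 1 + 1 + 4 + 4 + 4 + 4 = 20. (For the product with Z/2Z: each of the 2 1-dim characters of Z/2Z tensors with each irrep of D_5, giving 2 copies of each D_5-dimension.)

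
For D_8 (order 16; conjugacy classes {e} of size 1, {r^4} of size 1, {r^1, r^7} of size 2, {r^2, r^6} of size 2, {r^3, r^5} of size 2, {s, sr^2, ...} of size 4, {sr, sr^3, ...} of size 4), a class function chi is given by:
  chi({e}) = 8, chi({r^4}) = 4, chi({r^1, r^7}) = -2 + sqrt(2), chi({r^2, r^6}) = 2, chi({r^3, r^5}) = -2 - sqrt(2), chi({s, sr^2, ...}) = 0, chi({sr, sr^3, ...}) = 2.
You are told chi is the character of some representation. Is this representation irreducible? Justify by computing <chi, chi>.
Not irreducible (reducible): <chi, chi> = 8 > 1.

Justification: <chi, chi> = (1/|G|) sum_C |C| * |chi(C)|^2 = (1/16)[1*|8|^2 + 1*|4|^2 + 2*|-2 + sqrt(2)|^2 + 2*|2|^2 + 2*|-2 - sqrt(2)|^2 + 4*|0|^2 + 4*|2|^2]
  = (1/16)[(64) + (16) + (12 - 8*sqrt(2)) + (8) + (8*sqrt(2) + 12) + (0) + (16)] = 128/16 = 8.
A character is irreducible iff <chi, chi> = 1, so this representation is reducible.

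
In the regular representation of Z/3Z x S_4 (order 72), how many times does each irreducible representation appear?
Each irreducible V_i of dimension d_i appears with multiplicity d_i, i.e. rho_reg = (direct sum over all irreducibles V_i) d_i V_i. The irreducible dimensions for Z/3Z x S_4 are 1, 1, 1, 1, 1, 1, 2, 2, 2, 3, 3, 3, 3, 3, 3: 6 irreducibles of dimension 1, each with multiplicity 1; 3 irreducibles of dimension 2, each with multiplicity 2; 6 irreducibles of dimension 3, each with multiplicity 3. Total dimension 6*1*1 + 3*2*2 + 6*3*3 = 72 = |G|.

Reasoning: General theorem: in the regular representation of a finite group G, each irreducible appears with multiplicity equal to its dimension. Check: dim(rho_reg) = sum d_i^2 = 1 + 1 + 1 + 1 + 1 + 1 + 4 + 4 + 4 + 9 + 9 + 9 + 9 + 9 + 9 = 72 = |G|.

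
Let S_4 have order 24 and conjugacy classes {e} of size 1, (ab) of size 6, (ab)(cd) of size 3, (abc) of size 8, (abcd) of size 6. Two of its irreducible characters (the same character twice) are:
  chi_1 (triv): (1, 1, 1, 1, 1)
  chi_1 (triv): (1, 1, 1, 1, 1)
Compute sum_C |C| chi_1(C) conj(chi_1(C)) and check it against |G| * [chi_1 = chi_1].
Sum = 24 = |G| = 24; so <chi_1, chi_1> = 1 (norm-1 confirms irreducibility).

Derivation: Compute term by term over conjugacy classes (|C| * chi_1(C) * conj(chi_1(C))):
  1*(1)*conj(1) + 6*(1)*conj(1) + 3*(1)*conj(1) + 8*(1)*conj(1) + 6*(1)*conj(1)
  = (1) + (6) + (3) + (8) + (6)
  = 24.
Dividing by |G| = 24 gives 24/24 = 1, matching the row-orthogonality relation <chi_1, chi_1> = [chi_1 = chi_1].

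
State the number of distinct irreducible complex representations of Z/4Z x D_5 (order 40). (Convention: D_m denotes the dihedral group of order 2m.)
16

Explanation: The number of irreducible complex representations of a finite group equals its number of conjugacy classes. For a direct product, #classes(G x H) = #classes(G) * #classes(H). Z/4Z has 4 classes (abelian), D_5 has 4 classes, so 4 * 4 = 16, so Z/4Z x D_5 (order 40) has exactly 16 irreducible complex representations.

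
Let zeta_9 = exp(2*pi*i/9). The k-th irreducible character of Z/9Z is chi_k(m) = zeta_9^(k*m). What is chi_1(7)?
chi_1(7) = zeta_9^7 = exp(-4*I*pi/9)

chi_1(7) = zeta_9^(1*7) = zeta_9^7. Since zeta_9^9 = 1, this equals zeta_9^7 = exp(2*pi*i*7/9) = exp(-4*I*pi/9).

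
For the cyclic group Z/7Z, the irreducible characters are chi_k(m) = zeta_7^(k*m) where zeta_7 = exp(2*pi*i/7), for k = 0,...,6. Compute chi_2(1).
chi_2(1) = zeta_7^2 = exp(4*I*pi/7)

Working: chi_2(1) = zeta_7^(2*1) = zeta_7^2. Since zeta_7^7 = 1, this equals zeta_7^2 = exp(2*pi*i*2/7) = exp(4*I*pi/7).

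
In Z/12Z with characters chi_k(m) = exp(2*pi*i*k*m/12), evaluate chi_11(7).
chi_11(7) = zeta_12^77 = exp(5*I*pi/6)

Solution. chi_11(7) = zeta_12^(11*7) = zeta_12^77. Since zeta_12^12 = 1, this equals zeta_12^5 = exp(2*pi*i*5/12) = exp(5*I*pi/6).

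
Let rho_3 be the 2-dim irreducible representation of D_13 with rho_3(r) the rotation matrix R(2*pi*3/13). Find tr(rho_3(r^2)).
chi_{rho_3}(r^2) = 2*cos(2*pi*3*2/13) = -2*cos(pi/13)

Why: rho_3(r^2) is rotation by angle 2*pi*3*2/13, whose trace is 2*cos(2*pi*3*2/13) = -2*cos(pi/13).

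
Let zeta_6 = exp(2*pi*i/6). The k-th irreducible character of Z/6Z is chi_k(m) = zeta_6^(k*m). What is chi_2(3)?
chi_2(3) = zeta_6^6 = 1

Details: chi_2(3) = zeta_6^(2*3) = zeta_6^6. Since zeta_6^6 = 1, this equals zeta_6^0 = exp(2*pi*i*0/6) = 1.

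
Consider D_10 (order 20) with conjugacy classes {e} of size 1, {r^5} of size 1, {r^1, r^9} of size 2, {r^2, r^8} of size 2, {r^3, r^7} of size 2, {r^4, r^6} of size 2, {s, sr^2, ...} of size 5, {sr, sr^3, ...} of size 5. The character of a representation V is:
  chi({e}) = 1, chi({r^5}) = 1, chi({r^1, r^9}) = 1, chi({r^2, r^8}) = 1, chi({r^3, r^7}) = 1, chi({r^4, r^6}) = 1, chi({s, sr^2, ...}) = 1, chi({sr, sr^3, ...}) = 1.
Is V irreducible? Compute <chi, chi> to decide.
Irreducible: <chi, chi> = 1.

Solution. <chi, chi> = (1/|G|) sum_C |C| * |chi(C)|^2 = (1/20)[1*|1|^2 + 1*|1|^2 + 2*|1|^2 + 2*|1|^2 + 2*|1|^2 + 2*|1|^2 + 5*|1|^2 + 5*|1|^2]
  = (1/20)[(1) + (1) + (2) + (2) + (2) + (2) + (5) + (5)] = 20/20 = 1.
A character is irreducible iff <chi, chi> = 1, so this representation is irreducible.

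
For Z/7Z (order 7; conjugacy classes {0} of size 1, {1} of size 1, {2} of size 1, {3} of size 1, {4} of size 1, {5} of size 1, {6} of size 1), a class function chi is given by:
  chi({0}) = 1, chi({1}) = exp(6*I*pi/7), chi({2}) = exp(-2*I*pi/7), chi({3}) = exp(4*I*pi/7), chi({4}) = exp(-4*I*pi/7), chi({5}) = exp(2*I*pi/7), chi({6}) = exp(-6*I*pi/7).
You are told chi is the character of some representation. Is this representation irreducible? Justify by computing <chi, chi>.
Irreducible: <chi, chi> = 1.

Proof sketch: <chi, chi> = (1/|G|) sum_C |C| * |chi(C)|^2 = (1/7)[1*|1|^2 + 1*|exp(6*I*pi/7)|^2 + 1*|exp(-2*I*pi/7)|^2 + 1*|exp(4*I*pi/7)|^2 + 1*|exp(-4*I*pi/7)|^2 + 1*|exp(2*I*pi/7)|^2 + 1*|exp(-6*I*pi/7)|^2]
  = (1/7)[(1) + (1) + (1) + (1) + (1) + (1) + (1)] = 7/7 = 1.
(Exp terms are combined using exp(i*s)*conj(exp(i*t)) = exp(i*(s-t)), and sums of them are collapsed using the identity that for every m > 1 the m distinct m-th roots of unity sum to 0, e.g. 1 + exp(2*I*pi/3) + exp(-2*I*pi/3) = 0.)
A character is irreducible iff <chi, chi> = 1, so this representation is irreducible.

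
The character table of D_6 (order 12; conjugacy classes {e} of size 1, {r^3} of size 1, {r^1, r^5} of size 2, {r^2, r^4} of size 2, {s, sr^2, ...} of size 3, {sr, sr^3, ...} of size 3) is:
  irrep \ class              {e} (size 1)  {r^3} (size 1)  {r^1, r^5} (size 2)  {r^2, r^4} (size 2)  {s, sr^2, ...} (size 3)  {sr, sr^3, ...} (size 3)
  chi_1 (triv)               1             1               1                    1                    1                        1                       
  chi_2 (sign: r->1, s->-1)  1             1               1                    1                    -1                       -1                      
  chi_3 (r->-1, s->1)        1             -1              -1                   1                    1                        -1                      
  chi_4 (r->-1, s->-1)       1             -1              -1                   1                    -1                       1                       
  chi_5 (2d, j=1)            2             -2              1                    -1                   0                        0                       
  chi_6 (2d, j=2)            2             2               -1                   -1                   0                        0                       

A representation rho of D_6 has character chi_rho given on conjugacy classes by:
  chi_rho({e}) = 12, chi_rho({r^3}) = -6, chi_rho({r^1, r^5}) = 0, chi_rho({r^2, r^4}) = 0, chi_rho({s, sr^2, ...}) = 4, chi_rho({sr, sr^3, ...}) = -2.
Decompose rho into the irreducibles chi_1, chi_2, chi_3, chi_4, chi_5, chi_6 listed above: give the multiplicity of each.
Multiplicities: chi_1: 1, chi_2: 0, chi_3: 3, chi_4: 0, chi_5: 3, chi_6: 1.

Justification: Use <chi_rho, chi> = (1/|G|) sum_C |C| * chi_rho(C) * conj(chi(C)) with |G| = 12 for each irreducible chi in the table:
  <chi_rho, chi_1> = (1/12)[1*(12)*conj(1) + 1*(-6)*conj(1) + 2*(0)*conj(1) + 2*(0)*conj(1) + 3*(4)*conj(1) + 3*(-2)*conj(1)]
      = (1/12)[(12) + (-6) + (0) + (0) + (12) + (-6)] = 12/12 = 1
  <chi_rho, chi_2> = (1/12)[1*(12)*conj(1) + 1*(-6)*conj(1) + 2*(0)*conj(1) + 2*(0)*conj(1) + 3*(4)*conj(-1) + 3*(-2)*conj(-1)]
      = (1/12)[(12) + (-6) + (0) + (0) + (-12) + (6)] = 0/12 = 0
  <chi_rho, chi_3> = (1/12)[1*(12)*conj(1) + 1*(-6)*conj(-1) + 2*(0)*conj(-1) + 2*(0)*conj(1) + 3*(4)*conj(1) + 3*(-2)*conj(-1)]
      = (1/12)[(12) + (6) + (0) + (0) + (12) + (6)] = 36/12 = 3
  <chi_rho, chi_4> = (1/12)[1*(12)*conj(1) + 1*(-6)*conj(-1) + 2*(0)*conj(-1) + 2*(0)*conj(1) + 3*(4)*conj(-1) + 3*(-2)*conj(1)]
      = (1/12)[(12) + (6) + (0) + (0) + (-12) + (-6)] = 0/12 = 0
  <chi_rho, chi_5> = (1/12)[1*(12)*conj(2) + 1*(-6)*conj(-2) + 2*(0)*conj(1) + 2*(0)*conj(-1) + 3*(4)*conj(0) + 3*(-2)*conj(0)]
      = (1/12)[(24) + (12) + (0) + (0) + (0) + (0)] = 36/12 = 3
  <chi_rho, chi_6> = (1/12)[1*(12)*conj(2) + 1*(-6)*conj(2) + 2*(0)*conj(-1) + 2*(0)*conj(-1) + 3*(4)*conj(0) + 3*(-2)*conj(0)]
      = (1/12)[(24) + (-12) + (0) + (0) + (0) + (0)] = 12/12 = 1
Dimension check: dim(rho) = sum (mult * dim) = 1*1 + 0*1 + 3*1 + 0*1 + 3*2 + 1*2 = 12 = chi_rho(e) = 12.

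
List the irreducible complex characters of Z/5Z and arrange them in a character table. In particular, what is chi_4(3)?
Character table of Z/5Z (irreps indexed chi_0,...,chi_4 with chi_k(m) = zeta_5^(k*m), zeta_5 = exp(2*pi*i/5)):
  irrep \ class  {0} (size 1)  {1} (size 1)    {2} (size 1)    {3} (size 1)    {4} (size 1)  
  chi_0          1             1               1               1               1             
  chi_1          1             exp(2*I*pi/5)   exp(4*I*pi/5)   exp(-4*I*pi/5)  exp(-2*I*pi/5)
  chi_2          1             exp(4*I*pi/5)   exp(-2*I*pi/5)  exp(2*I*pi/5)   exp(-4*I*pi/5)
  chi_3          1             exp(-4*I*pi/5)  exp(2*I*pi/5)   exp(-2*I*pi/5)  exp(4*I*pi/5) 
  chi_4          1             exp(-2*I*pi/5)  exp(-4*I*pi/5)  exp(4*I*pi/5)   exp(2*I*pi/5) 

Spot check: chi_4(3) = zeta_5^(4*3) = zeta_5^12 = exp(4*I*pi/5).

Solution. Z/5Z is abelian, so all 5 irreducible complex representations are 1-dimensional. They are given by chi_k(m) = zeta_5^(k*m) for k = 0,...,4. Row orthogonality: sum_m chi_k(m) conj(chi_l(m)) = 5 * [k = l].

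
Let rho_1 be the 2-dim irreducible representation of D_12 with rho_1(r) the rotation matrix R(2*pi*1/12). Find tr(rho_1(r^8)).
chi_{rho_1}(r^8) = 2*cos(2*pi*1*8/12) = -1

Why: rho_1(r^8) is rotation by angle 2*pi*1*8/12, whose trace is 2*cos(2*pi*1*8/12) = -1.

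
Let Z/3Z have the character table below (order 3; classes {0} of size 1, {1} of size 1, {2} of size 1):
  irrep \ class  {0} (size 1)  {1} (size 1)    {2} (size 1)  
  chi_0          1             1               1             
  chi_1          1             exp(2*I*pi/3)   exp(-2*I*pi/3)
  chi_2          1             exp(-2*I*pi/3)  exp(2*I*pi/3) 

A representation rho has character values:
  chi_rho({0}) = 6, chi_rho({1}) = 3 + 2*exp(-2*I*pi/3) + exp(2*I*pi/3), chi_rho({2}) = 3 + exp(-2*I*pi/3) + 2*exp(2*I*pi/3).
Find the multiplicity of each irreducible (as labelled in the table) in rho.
Multiplicities: chi_0: 3, chi_1: 1, chi_2: 2.

Proof sketch: Use <chi_rho, chi> = (1/|G|) sum_C |C| * chi_rho(C) * conj(chi(C)) with |G| = 3 for each irreducible chi in the table:
  <chi_rho, chi_0> = (1/3)[1*(6)*conj(1) + 1*(3 + 2*exp(-2*I*pi/3) + exp(2*I*pi/3))*conj(1) + 1*(3 + exp(-2*I*pi/3) + 2*exp(2*I*pi/3))*conj(1)]
      = (1/3)[(6) + (3 + 2*exp(-2*I*pi/3) + exp(2*I*pi/3)) + (3 + exp(-2*I*pi/3) + 2*exp(2*I*pi/3))] = 9/3 = 3
  <chi_rho, chi_1> = (1/3)[1*(6)*conj(1) + 1*(3 + 2*exp(-2*I*pi/3) + exp(2*I*pi/3))*conj(exp(2*I*pi/3)) + 1*(3 + exp(-2*I*pi/3) + 2*exp(2*I*pi/3))*conj(exp(-2*I*pi/3))]
      = (1/3)[(6) + (1 + 3*exp(-2*I*pi/3) + 2*exp(2*I*pi/3)) + (1 + 2*exp(-2*I*pi/3) + 3*exp(2*I*pi/3))] = 3/3 = 1
  <chi_rho, chi_2> = (1/3)[1*(6)*conj(1) + 1*(3 + 2*exp(-2*I*pi/3) + exp(2*I*pi/3))*conj(exp(-2*I*pi/3)) + 1*(3 + exp(-2*I*pi/3) + 2*exp(2*I*pi/3))*conj(exp(2*I*pi/3))]
      = (1/3)[(6) + (2 + exp(-2*I*pi/3) + 3*exp(2*I*pi/3)) + (2 + 3*exp(-2*I*pi/3) + exp(2*I*pi/3))] = 6/3 = 2
(Exp terms are combined using exp(i*s)*conj(exp(i*t)) = exp(i*(s-t)), and sums of them are collapsed using the identity that for every m > 1 the m distinct m-th roots of unity sum to 0, e.g. 1 + exp(2*I*pi/3) + exp(-2*I*pi/3) = 0.)
Dimension check: dim(rho) = sum (mult * dim) = 3*1 + 1*1 + 2*1 = 6 = chi_rho(e) = 6.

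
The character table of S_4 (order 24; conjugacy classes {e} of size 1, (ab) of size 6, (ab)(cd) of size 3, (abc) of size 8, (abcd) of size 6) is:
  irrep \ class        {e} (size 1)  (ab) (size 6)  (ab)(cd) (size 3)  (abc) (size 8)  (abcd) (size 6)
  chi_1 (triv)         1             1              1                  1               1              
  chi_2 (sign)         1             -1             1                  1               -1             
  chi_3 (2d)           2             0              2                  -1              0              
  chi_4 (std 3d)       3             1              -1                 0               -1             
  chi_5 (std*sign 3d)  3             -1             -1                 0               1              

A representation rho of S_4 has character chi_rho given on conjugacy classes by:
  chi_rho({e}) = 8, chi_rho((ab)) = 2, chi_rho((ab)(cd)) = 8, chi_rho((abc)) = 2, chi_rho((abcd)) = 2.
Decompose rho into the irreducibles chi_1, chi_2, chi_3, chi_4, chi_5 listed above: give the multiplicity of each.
Multiplicities: chi_1: 3, chi_2: 1, chi_3: 2, chi_4: 0, chi_5: 0.

Details: Use <chi_rho, chi> = (1/|G|) sum_C |C| * chi_rho(C) * conj(chi(C)) with |G| = 24 for each irreducible chi in the table:
  <chi_rho, chi_1> = (1/24)[1*(8)*conj(1) + 6*(2)*conj(1) + 3*(8)*conj(1) + 8*(2)*conj(1) + 6*(2)*conj(1)]
      = (1/24)[(8) + (12) + (24) + (16) + (12)] = 72/24 = 3
  <chi_rho, chi_2> = (1/24)[1*(8)*conj(1) + 6*(2)*conj(-1) + 3*(8)*conj(1) + 8*(2)*conj(1) + 6*(2)*conj(-1)]
      = (1/24)[(8) + (-12) + (24) + (16) + (-12)] = 24/24 = 1
  <chi_rho, chi_3> = (1/24)[1*(8)*conj(2) + 6*(2)*conj(0) + 3*(8)*conj(2) + 8*(2)*conj(-1) + 6*(2)*conj(0)]
      = (1/24)[(16) + (0) + (48) + (-16) + (0)] = 48/24 = 2
  <chi_rho, chi_4> = (1/24)[1*(8)*conj(3) + 6*(2)*conj(1) + 3*(8)*conj(-1) + 8*(2)*conj(0) + 6*(2)*conj(-1)]
      = (1/24)[(24) + (12) + (-24) + (0) + (-12)] = 0/24 = 0
  <chi_rho, chi_5> = (1/24)[1*(8)*conj(3) + 6*(2)*conj(-1) + 3*(8)*conj(-1) + 8*(2)*conj(0) + 6*(2)*conj(1)]
      = (1/24)[(24) + (-12) + (-24) + (0) + (12)] = 0/24 = 0
Dimension check: dim(rho) = sum (mult * dim) = 3*1 + 1*1 + 2*2 + 0*3 + 0*3 = 8 = chi_rho(e) = 8.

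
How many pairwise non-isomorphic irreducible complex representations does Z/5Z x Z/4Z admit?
20

Reasoning: The number of irreducible complex representations of a finite group equals its number of conjugacy classes. Z/5Z x Z/4Z is abelian of order 20, so every element is its own conjugacy class: 20 classes, so Z/5Z x Z/4Z (order 20) has exactly 20 irreducible complex representations.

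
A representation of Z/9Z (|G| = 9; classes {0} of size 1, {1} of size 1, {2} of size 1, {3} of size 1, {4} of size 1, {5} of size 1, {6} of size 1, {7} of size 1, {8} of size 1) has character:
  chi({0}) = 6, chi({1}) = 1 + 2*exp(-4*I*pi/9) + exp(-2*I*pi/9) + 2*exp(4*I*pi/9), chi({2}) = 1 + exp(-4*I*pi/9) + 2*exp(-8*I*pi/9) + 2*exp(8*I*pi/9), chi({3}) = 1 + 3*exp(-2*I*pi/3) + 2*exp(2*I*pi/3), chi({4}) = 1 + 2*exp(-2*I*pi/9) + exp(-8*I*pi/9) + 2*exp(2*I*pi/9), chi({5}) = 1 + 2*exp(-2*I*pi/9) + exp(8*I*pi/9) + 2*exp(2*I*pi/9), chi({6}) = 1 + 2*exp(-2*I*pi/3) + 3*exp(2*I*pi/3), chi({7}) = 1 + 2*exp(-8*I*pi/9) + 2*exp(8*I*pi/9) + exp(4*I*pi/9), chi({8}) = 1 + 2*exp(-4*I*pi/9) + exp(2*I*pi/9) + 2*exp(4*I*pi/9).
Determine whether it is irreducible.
Not irreducible (reducible): <chi, chi> = 10 > 1.

Details: <chi, chi> = (1/|G|) sum_C |C| * |chi(C)|^2 = (1/9)[1*|6|^2 + 1*|1 + 2*exp(-4*I*pi/9) + exp(-2*I*pi/9) + 2*exp(4*I*pi/9)|^2 + 1*|1 + exp(-4*I*pi/9) + 2*exp(-8*I*pi/9) + 2*exp(8*I*pi/9)|^2 + 1*|1 + 3*exp(-2*I*pi/3) + 2*exp(2*I*pi/3)|^2 + 1*|1 + 2*exp(-2*I*pi/9) + exp(-8*I*pi/9) + 2*exp(2*I*pi/9)|^2 + 1*|1 + 2*exp(-2*I*pi/9) + exp(8*I*pi/9) + 2*exp(2*I*pi/9)|^2 + 1*|1 + 2*exp(-2*I*pi/3) + 3*exp(2*I*pi/3)|^2 + 1*|1 + 2*exp(-8*I*pi/9) + 2*exp(8*I*pi/9) + exp(4*I*pi/9)|^2 + 1*|1 + 2*exp(-4*I*pi/9) + exp(2*I*pi/9) + 2*exp(4*I*pi/9)|^2]
  = (1/9)[(36) + (10 + 4*exp(-4*I*pi/9) + 3*exp(-2*I*pi/9) + 2*exp(-2*I*pi/3) + 4*exp(-8*I*pi/9) + 4*exp(8*I*pi/9) + 2*exp(2*I*pi/3) + 3*exp(2*I*pi/9) + 4*exp(4*I*pi/9)) + (10 + 3*exp(-4*I*pi/9) + 4*exp(-2*I*pi/9) + 2*exp(-2*I*pi/3) + 4*exp(-8*I*pi/9) + 4*exp(8*I*pi/9) + 2*exp(2*I*pi/3) + 4*exp(2*I*pi/9) + 3*exp(4*I*pi/9)) + (3) + (10 + 4*exp(-4*I*pi/9) + 4*exp(-2*I*pi/9) + 2*exp(-2*I*pi/3) + 3*exp(-8*I*pi/9) + 3*exp(8*I*pi/9) + 2*exp(2*I*pi/3) + 4*exp(2*I*pi/9) + 4*exp(4*I*pi/9)) + (10 + 4*exp(-4*I*pi/9) + 4*exp(-2*I*pi/9) + 2*exp(-2*I*pi/3) + 3*exp(-8*I*pi/9) + 3*exp(8*I*pi/9) + 2*exp(2*I*pi/3) + 4*exp(2*I*pi/9) + 4*exp(4*I*pi/9)) + (3) + (10 + 3*exp(-4*I*pi/9) + 4*exp(-2*I*pi/9) + 2*exp(-2*I*pi/3) + 4*exp(-8*I*pi/9) + 4*exp(8*I*pi/9) + 2*exp(2*I*pi/3) + 4*exp(2*I*pi/9) + 3*exp(4*I*pi/9)) + (10 + 4*exp(-4*I*pi/9) + 3*exp(-2*I*pi/9) + 2*exp(-2*I*pi/3) + 4*exp(-8*I*pi/9) + 4*exp(8*I*pi/9) + 2*exp(2*I*pi/3) + 3*exp(2*I*pi/9) + 4*exp(4*I*pi/9))] = 90/9 = 10.
(Exp terms are combined using exp(i*s)*conj(exp(i*t)) = exp(i*(s-t)), and sums of them are collapsed using the identity that for every m > 1 the m distinct m-th roots of unity sum to 0, e.g. 1 + exp(2*I*pi/3) + exp(-2*I*pi/3) = 0.)
A character is irreducible iff <chi, chi> = 1, so this representation is reducible.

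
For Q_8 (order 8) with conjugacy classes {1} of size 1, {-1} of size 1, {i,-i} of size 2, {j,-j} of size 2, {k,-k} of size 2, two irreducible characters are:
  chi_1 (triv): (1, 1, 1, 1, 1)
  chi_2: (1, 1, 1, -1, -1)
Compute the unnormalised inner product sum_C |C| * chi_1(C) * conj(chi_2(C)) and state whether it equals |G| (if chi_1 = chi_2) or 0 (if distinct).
Sum = 0; so <chi_1, chi_2> = 0 (distinct irreducibles are orthogonal).

Derivation: Compute term by term over conjugacy classes (|C| * chi_1(C) * conj(chi_2(C))):
  1*(1)*conj(1) + 1*(1)*conj(1) + 2*(1)*conj(1) + 2*(1)*conj(-1) + 2*(1)*conj(-1)
  = (1) + (1) + (2) + (-2) + (-2)
  = 0.
Dividing by |G| = 8 gives 0/8 = 0, matching the row-orthogonality relation <chi_1, chi_2> = [chi_1 = chi_2].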